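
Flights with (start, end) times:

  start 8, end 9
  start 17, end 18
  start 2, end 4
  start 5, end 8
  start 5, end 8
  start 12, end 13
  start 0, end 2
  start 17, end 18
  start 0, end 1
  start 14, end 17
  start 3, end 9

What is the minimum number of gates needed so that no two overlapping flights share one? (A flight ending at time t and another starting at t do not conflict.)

Count concurrent intervals with a sweep; the peak is the room count.
Events (time:±→running): 0:+→1 0:+→2 1:-→1 2:-→0 2:+→1 3:+→2 4:-→1 5:+→2 5:+→3 … peak 3.

3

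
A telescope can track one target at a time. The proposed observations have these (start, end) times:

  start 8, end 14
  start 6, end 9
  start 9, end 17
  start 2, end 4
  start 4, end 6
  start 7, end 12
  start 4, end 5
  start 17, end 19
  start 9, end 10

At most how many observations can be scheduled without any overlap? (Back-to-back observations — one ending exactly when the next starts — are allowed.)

5

Sort by end time and greedily take each interval whose start is ≥ the last chosen end.
By end time: (2,4), (4,5), (4,6), (6,9), (9,10), (7,12), (8,14), (9,17), (17,19).
Pick (2,4); next start ≥ 4 → (4,5); next start ≥ 5 → (6,9); next start ≥ 9 → (9,10); next start ≥ 10 → (17,19).
Selected 5 observations.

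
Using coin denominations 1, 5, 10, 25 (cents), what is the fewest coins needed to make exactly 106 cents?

6

106 = 4×25 + 1×5 + 1×1
Total coins = 4 + 1 + 1 = 6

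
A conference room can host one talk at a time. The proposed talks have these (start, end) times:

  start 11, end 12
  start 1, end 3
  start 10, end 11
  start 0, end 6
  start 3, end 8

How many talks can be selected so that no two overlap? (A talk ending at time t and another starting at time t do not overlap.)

By end time: (1,3), (0,6), (3,8), (10,11), (11,12).
Pick (1,3); next start ≥ 3 → (3,8); next start ≥ 8 → (10,11); next start ≥ 11 → (11,12).
Selected 4 talks.

4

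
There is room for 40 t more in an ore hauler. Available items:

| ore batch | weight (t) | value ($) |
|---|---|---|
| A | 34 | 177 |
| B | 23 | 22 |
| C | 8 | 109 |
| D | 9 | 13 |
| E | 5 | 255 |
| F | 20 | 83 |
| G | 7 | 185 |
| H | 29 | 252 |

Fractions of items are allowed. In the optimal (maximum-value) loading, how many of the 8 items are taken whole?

Greedy by value/weight ratio, highest first.
Order: E (255/5=51.00) > G (185/7=26.43) > C (109/8=13.62) > H (252/29=8.69) > A (177/34=5.21) > F (83/20=4.15) > D (13/9=1.44) > B (22/23=0.96)
Fill: take E (5 @ 255) → take G (7 @ 185) → take C (8 @ 109) → take 20/29 of H → 173.79; 40/40 used.
3 item(s) taken whole; one partial (take 20/29 of H).

3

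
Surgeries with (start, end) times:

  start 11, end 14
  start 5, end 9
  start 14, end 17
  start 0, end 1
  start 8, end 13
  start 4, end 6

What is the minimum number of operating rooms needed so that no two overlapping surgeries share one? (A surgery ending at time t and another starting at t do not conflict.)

Count concurrent intervals with a sweep; the peak is the room count.
Events (time:±→running): 0:+→1 1:-→0 4:+→1 5:+→2 … peak 2.

2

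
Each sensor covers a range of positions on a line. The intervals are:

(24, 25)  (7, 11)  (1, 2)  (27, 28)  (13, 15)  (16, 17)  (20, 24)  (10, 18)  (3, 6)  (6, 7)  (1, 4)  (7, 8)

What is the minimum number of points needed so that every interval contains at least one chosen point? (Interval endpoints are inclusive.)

7

Sort by right endpoint; whenever an interval is uncovered, place a point at its right end.
Sorted: [1,2] [1,4] [3,6] [6,7] [7,8] [7,11] [13,15] [16,17] [10,18] [20,24] [24,25] [27,28]
{[1,2],[1,4]} hit by 2; {[3,6],[6,7]} hit by 6; {[7,8],[7,11]} hit by 8; {[13,15]} hit by 15; {[16,17],[10,18]} hit by 17; {[20,24],[24,25]} hit by 24; {[27,28]} hit by 28.
Points: 2, 6, 8, 15, 17, 24, 28 (7 total).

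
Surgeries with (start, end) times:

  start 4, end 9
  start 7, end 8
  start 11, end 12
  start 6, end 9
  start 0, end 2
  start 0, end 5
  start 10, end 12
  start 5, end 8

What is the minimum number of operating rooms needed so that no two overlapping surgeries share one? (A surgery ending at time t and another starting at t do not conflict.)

Events (time:±→running): 0:+→1 0:+→2 2:-→1 4:+→2 5:-→1 5:+→2 6:+→3 7:+→4 … peak 4.

4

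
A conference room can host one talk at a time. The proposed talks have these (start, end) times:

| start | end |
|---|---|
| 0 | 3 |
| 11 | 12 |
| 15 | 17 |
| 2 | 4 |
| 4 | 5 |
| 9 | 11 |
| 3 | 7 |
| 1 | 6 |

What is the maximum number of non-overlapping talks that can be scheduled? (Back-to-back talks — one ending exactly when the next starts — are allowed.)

Order by finish time; keep every interval that doesn't clash with the previous kept one.
Sorted by end: (0,3)  (2,4)  (4,5)  (1,6)  (3,7)  (9,11)  (11,12)  (15,17)
take (0,3); take (4,5); take (9,11); take (11,12); take (15,17).
Selected 5 talks.

5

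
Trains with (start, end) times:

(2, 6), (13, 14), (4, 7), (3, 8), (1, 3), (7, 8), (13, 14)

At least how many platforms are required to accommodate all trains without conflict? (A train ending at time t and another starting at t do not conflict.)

Count concurrent intervals with a sweep; the peak is the room count.
Events (time:±→running): 1:+→1 2:+→2 3:-→1 3:+→2 4:+→3 … peak 3.

3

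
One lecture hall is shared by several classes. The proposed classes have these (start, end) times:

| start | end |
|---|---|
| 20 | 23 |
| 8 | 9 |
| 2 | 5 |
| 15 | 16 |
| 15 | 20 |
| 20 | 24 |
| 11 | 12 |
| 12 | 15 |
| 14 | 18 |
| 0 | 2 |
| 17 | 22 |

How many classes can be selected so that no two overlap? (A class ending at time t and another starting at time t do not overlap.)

Sorted by end: (0,2)  (2,5)  (8,9)  (11,12)  (12,15)  (15,16)  (14,18)  (15,20)  (17,22)  (20,23)  (20,24)
take (0,2); take (2,5); take (8,9); take (11,12); take (12,15); take (15,16); skip (15,20); take (17,22); skip (20,23).
Selected 7 classes.

7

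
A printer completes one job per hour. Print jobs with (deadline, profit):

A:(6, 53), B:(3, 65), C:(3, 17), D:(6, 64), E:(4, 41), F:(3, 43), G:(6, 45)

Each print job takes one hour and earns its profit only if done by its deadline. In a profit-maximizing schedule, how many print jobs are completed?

Take jobs in profit order; each goes to the latest open slot no later than its deadline.
By profit: B(d3,65), D(d6,64), A(d6,53), G(d6,45), F(d3,43), E(d4,41), C(d3,17)
B→slot 3; D→slot 6; A→slot 5; G→slot 4; F→slot 2; E→slot 1; C skipped.
6 of 7 scheduled.

6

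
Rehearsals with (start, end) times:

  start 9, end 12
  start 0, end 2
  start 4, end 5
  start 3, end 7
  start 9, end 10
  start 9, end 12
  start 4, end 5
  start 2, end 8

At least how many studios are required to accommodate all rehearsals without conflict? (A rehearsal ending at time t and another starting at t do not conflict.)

Events (time:±→running): 0:+→1 2:-→0 2:+→1 3:+→2 4:+→3 4:+→4 … peak 4.

4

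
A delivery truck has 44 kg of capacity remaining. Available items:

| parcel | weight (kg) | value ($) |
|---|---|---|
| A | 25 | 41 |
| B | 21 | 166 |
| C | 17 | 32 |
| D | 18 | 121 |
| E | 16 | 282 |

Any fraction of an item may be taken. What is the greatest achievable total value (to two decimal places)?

Greedy by value/weight ratio, highest first.
Order: E (282/16=17.62) > B (166/21=7.90) > D (121/18=6.72) > C (32/17=1.88) > A (41/25=1.64)
Fill: take E (16 @ 282) → take B (21 @ 166) → take 7/18 of D → 47.06; 44/44 used.
Total value = 495.06

495.06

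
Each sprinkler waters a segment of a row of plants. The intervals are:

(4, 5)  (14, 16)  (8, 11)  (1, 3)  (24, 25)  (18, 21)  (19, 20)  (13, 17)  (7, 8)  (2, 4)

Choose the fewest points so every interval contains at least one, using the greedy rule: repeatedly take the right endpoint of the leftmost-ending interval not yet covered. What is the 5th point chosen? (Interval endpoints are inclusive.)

Process intervals by earliest right end; each time one isn't hit yet, stab at its right endpoint.
Sorted: [1,3] [2,4] [4,5] [7,8] [8,11] [14,16] [13,17] [19,20] [18,21] [24,25]
{[1,3],[2,4]} hit by 3; {[4,5]} hit by 5; {[7,8],[8,11]} hit by 8; {[14,16],[13,17]} hit by 16; {[19,20],[18,21]} hit by 20; {[24,25]} hit by 25.
Points: 3, 5, 8, 16, 20, 25 (6 total).

20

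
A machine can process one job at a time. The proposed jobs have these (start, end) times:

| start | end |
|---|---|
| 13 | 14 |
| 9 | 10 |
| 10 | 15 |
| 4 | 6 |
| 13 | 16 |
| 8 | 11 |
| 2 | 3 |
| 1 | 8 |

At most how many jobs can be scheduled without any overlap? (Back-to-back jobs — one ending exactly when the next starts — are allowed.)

Order by finish time; keep every interval that doesn't clash with the previous kept one.
Sorted by end: (2,3)  (4,6)  (1,8)  (9,10)  (8,11)  (13,14)  (10,15)  (13,16)
take (2,3); take (4,6); take (9,10); take (13,14); skip (10,15).
Selected 4 jobs.

4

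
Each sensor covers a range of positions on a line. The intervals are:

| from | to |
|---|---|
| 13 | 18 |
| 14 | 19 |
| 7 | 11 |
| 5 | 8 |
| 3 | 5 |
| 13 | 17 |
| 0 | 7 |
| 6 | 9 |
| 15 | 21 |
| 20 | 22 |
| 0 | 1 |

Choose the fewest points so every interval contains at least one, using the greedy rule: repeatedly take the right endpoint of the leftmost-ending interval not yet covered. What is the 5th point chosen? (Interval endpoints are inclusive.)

By right end: [0,1]  [3,5]  [0,7]  [5,8]  [6,9]  [7,11]  [13,17]  [13,18]  [14,19]  [15,21]  [20,22]
[0,1] uncovered → point at 1; [3,5] uncovered → point at 5; [6,9] uncovered → point at 9; [13,17] uncovered → point at 17; [20,22] uncovered → point at 22.
Points: 1, 5, 9, 17, 22 (5 total).

22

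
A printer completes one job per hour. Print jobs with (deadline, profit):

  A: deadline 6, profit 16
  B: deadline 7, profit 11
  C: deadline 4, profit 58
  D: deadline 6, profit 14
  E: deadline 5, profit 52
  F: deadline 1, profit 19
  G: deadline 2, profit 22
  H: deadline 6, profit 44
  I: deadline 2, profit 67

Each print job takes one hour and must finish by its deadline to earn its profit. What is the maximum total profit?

Sort by profit descending; place each in the latest free slot ≤ its deadline.
By profit: I(d2,67), C(d4,58), E(d5,52), H(d6,44), G(d2,22), F(d1,19), A(d6,16), D(d6,14), B(d7,11)
I→slot 2; C→slot 4; E→slot 5; H→slot 6; G→slot 1; F skipped; A→slot 3; D skipped; B→slot 7.
Profit = 22 + 67 + 16 + 58 + 52 + 44 + 11 = 270

270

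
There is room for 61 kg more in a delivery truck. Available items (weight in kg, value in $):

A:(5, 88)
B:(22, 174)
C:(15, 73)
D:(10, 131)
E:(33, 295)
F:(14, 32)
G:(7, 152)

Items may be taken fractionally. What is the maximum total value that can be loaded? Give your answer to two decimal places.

Sort by value per unit weight and fill in that order.
Ratios (sorted): G 21.71, A 17.60, D 13.10, E 8.94, B 7.91, C 4.87, F 2.29
take G (7 @ 152); take A (5 @ 88); take D (10 @ 131); take E (33 @ 295); take 6/22 of B → 47.45. Capacity used 61/61.
Total value = 713.45

713.45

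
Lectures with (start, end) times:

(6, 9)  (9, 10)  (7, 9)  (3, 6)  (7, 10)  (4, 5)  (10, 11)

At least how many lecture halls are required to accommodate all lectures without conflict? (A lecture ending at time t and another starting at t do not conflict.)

3

Events (time:±→running): 3:+→1 4:+→2 5:-→1 6:-→0 6:+→1 7:+→2 7:+→3 … peak 3.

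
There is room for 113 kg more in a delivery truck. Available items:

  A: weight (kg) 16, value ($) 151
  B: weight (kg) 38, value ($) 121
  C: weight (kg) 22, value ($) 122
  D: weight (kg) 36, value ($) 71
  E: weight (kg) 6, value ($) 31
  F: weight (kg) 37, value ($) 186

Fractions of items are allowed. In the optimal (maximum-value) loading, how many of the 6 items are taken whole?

Greedy by value/weight ratio, highest first.
Order: A (151/16=9.44) > C (122/22=5.55) > E (31/6=5.17) > F (186/37=5.03) > B (121/38=3.18) > D (71/36=1.97)
Fill: take A (16 @ 151) → take C (22 @ 122) → take E (6 @ 31) → take F (37 @ 186) → take 32/38 of B → 101.89; 113/113 used.
4 item(s) taken whole; one partial (take 32/38 of B).

4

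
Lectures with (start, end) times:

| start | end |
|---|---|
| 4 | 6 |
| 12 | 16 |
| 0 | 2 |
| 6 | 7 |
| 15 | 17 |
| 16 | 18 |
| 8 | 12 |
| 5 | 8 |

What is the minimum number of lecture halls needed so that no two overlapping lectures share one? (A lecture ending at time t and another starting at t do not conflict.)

Events (time:±→running): 0:+→1 2:-→0 4:+→1 5:+→2 … peak 2.

2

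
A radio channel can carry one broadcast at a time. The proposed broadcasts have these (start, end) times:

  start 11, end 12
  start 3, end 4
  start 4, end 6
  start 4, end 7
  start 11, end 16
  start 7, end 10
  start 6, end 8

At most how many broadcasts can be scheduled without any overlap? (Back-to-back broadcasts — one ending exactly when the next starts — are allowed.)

4

Sort by end time and greedily take each interval whose start is ≥ the last chosen end.
By end time: (3,4), (4,6), (4,7), (6,8), (7,10), (11,12), (11,16).
Pick (3,4); next start ≥ 4 → (4,6); next start ≥ 6 → (6,8); next start ≥ 8 → (11,12).
Selected 4 broadcasts.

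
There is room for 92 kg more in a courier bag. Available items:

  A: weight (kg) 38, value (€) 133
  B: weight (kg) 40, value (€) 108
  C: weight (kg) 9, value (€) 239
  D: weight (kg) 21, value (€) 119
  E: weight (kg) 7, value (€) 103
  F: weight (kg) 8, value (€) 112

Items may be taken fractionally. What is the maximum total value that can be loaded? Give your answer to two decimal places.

Sort by value per unit weight and fill in that order.
Ratios (sorted): C 26.56, E 14.71, F 14.00, D 5.67, A 3.50, B 2.70
take C (9 @ 239); take E (7 @ 103); take F (8 @ 112); take D (21 @ 119); take A (38 @ 133); take 9/40 of B → 24.30. Capacity used 92/92.
Total value = 730.30

730.30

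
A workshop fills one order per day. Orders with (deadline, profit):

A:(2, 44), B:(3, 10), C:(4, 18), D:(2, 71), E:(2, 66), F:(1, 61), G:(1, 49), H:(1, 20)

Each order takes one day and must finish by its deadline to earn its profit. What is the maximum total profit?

165

Take jobs in profit order; each goes to the latest open slot no later than its deadline.
By profit: D(d2,71), E(d2,66), F(d1,61), G(d1,49), A(d2,44), H(d1,20), C(d4,18), B(d3,10)
D→slot 2; E→slot 1; F skipped; G skipped; A skipped; H skipped; C→slot 4; B→slot 3.
Profit = 66 + 71 + 10 + 18 = 165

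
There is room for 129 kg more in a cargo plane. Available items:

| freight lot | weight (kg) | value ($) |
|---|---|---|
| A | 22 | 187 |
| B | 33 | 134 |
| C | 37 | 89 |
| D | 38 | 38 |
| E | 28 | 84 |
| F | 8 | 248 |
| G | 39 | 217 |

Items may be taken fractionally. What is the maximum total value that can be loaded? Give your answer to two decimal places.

Order: F (248/8=31.00) > A (187/22=8.50) > G (217/39=5.56) > B (134/33=4.06) > E (84/28=3.00) > C (89/37=2.41) > D (38/38=1.00)
Fill: take F (8 @ 248) → take A (22 @ 187) → take G (39 @ 217) → take B (33 @ 134) → take 27/28 of E → 81.00; 129/129 used.
Total value = 867.00

867.00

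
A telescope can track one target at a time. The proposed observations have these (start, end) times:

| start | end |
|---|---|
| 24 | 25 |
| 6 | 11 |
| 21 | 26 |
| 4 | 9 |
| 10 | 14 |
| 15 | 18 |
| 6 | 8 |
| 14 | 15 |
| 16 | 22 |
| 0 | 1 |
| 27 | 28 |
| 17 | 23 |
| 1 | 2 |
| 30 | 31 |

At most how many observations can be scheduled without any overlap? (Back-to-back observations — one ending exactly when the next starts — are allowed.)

Order by finish time; keep every interval that doesn't clash with the previous kept one.
By end time: (0,1), (1,2), (6,8), (4,9), (6,11), (10,14), (14,15), (15,18), (16,22), (17,23), (24,25), (21,26), (27,28), (30,31).
Pick (0,1); next start ≥ 1 → (1,2); next start ≥ 2 → (6,8); next start ≥ 8 → (10,14); next start ≥ 14 → (14,15); next start ≥ 15 → (15,18); next start ≥ 18 → (24,25); next start ≥ 25 → (27,28); next start ≥ 28 → (30,31).
Selected 9 observations.

9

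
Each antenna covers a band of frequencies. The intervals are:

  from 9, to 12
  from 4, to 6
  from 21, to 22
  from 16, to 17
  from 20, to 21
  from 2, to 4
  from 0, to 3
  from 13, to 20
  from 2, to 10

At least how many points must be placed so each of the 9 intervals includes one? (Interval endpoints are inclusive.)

Sort by right endpoint; whenever an interval is uncovered, place a point at its right end.
By right end: [0,3]  [2,4]  [4,6]  [2,10]  [9,12]  [16,17]  [13,20]  [20,21]  [21,22]
[0,3] uncovered → point at 3; [4,6] uncovered → point at 6; [9,12] uncovered → point at 12; [16,17] uncovered → point at 17; [20,21] uncovered → point at 21.
Points: 3, 6, 12, 17, 21 (5 total).

5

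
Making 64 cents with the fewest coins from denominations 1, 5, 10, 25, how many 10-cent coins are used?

1

Use the largest denomination that fits, subtract, and repeat.
64 = 2×25 + 1×10 + 4×1
Count of 10: 1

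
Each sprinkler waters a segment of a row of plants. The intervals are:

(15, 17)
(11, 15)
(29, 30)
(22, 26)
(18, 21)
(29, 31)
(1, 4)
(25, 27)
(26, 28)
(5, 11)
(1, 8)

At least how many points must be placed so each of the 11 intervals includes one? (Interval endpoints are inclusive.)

6

Sort by right endpoint; whenever an interval is uncovered, place a point at its right end.
By right end: [1,4]  [1,8]  [5,11]  [11,15]  [15,17]  [18,21]  [22,26]  [25,27]  [26,28]  [29,30]  [29,31]
[1,4] uncovered → point at 4; [5,11] uncovered → point at 11; [15,17] uncovered → point at 17; [18,21] uncovered → point at 21; [22,26] uncovered → point at 26; [29,30] uncovered → point at 30.
Points: 4, 11, 17, 21, 26, 30 (6 total).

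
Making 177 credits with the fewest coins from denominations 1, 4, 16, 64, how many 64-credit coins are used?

177 = 2×64 + 3×16 + 1×1
Count of 64: 2

2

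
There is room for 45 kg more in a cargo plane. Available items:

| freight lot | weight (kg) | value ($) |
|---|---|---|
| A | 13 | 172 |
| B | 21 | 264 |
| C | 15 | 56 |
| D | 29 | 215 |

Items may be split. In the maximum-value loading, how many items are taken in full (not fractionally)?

Greedy by value/weight ratio, highest first.
Ratios (sorted): A 13.23, B 12.57, D 7.41, C 3.73
take A (13 @ 172); take B (21 @ 264); take 11/29 of D → 81.55. Capacity used 45/45.
2 item(s) taken whole; one partial (take 11/29 of D).

2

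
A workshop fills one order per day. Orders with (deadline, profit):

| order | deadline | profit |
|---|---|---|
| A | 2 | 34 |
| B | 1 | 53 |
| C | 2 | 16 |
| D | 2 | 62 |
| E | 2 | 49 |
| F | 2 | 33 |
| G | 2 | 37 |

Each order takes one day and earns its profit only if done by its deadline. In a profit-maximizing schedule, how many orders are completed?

Profit order: D=62 B=53 E=49 G=37 A=34 F=33 C=16
Assign: D→slot 2, B→slot 1, E skipped, G skipped, A skipped, F skipped, C skipped.
Slots: [1:B] [2:D]
2 of 7 scheduled.

2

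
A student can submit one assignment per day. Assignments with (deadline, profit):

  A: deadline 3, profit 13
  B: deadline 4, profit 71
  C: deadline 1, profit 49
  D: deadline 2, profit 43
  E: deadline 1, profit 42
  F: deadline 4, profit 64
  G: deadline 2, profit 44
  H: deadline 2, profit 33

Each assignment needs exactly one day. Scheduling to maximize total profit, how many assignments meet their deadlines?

Profit order: B=71 F=64 C=49 G=44 D=43 E=42 H=33 A=13
Assign: B→slot 4, F→slot 3, C→slot 1, G→slot 2, D skipped, E skipped, H skipped, A skipped.
Slots: [1:C] [2:G] [3:F] [4:B]
4 of 8 scheduled.

4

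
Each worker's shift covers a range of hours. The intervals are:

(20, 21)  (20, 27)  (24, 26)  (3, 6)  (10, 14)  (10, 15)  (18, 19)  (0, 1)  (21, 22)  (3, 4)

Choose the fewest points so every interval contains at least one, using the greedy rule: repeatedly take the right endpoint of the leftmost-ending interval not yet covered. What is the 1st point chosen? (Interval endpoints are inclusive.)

Sort by right endpoint; whenever an interval is uncovered, place a point at its right end.
Sorted: [0,1] [3,4] [3,6] [10,14] [10,15] [18,19] [20,21] [21,22] [24,26] [20,27]
{[0,1]} hit by 1; {[3,4],[3,6]} hit by 4; {[10,14],[10,15]} hit by 14; {[18,19]} hit by 19; {[20,21],[21,22]} hit by 21; {[24,26],[20,27]} hit by 26.
Points: 1, 4, 14, 19, 21, 26 (6 total).

1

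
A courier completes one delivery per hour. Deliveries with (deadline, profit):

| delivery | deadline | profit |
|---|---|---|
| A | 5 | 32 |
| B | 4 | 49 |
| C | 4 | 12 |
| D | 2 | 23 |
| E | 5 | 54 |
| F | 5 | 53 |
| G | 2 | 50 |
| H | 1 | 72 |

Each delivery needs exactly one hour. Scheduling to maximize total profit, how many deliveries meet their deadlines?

Take jobs in profit order; each goes to the latest open slot no later than its deadline.
By profit: H(d1,72), E(d5,54), F(d5,53), G(d2,50), B(d4,49), A(d5,32), D(d2,23), C(d4,12)
H→slot 1; E→slot 5; F→slot 4; G→slot 2; B→slot 3; A skipped; D skipped; C skipped.
5 of 8 scheduled.

5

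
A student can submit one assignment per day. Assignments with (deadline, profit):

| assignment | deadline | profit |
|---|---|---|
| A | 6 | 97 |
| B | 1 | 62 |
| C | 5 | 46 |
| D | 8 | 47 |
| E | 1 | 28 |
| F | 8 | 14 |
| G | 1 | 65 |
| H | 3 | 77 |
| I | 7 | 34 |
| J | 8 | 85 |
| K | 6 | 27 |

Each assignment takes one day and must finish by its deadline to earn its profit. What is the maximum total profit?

Take jobs in profit order; each goes to the latest open slot no later than its deadline.
By profit: A(d6,97), J(d8,85), H(d3,77), G(d1,65), B(d1,62), D(d8,47), C(d5,46), I(d7,34), E(d1,28), K(d6,27), F(d8,14)
A→slot 6; J→slot 8; H→slot 3; G→slot 1; B skipped; D→slot 7; C→slot 5; I→slot 4; E skipped; K→slot 2; F skipped.
Profit = 65 + 27 + 77 + 34 + 46 + 97 + 47 + 85 = 478

478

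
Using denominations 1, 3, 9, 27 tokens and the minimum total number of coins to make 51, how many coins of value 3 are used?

51 = 1×27 + 2×9 + 2×3
Count of 3: 2

2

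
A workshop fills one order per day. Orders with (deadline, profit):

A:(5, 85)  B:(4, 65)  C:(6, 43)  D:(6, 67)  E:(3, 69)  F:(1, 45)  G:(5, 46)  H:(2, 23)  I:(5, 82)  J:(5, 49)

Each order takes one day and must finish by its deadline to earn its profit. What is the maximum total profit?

417

Take jobs in profit order; each goes to the latest open slot no later than its deadline.
By profit: A(d5,85), I(d5,82), E(d3,69), D(d6,67), B(d4,65), J(d5,49), G(d5,46), F(d1,45), C(d6,43), H(d2,23)
A→slot 5; I→slot 4; E→slot 3; D→slot 6; B→slot 2; J→slot 1; G skipped; F skipped; C skipped; H skipped.
Profit = 49 + 65 + 69 + 82 + 85 + 67 = 417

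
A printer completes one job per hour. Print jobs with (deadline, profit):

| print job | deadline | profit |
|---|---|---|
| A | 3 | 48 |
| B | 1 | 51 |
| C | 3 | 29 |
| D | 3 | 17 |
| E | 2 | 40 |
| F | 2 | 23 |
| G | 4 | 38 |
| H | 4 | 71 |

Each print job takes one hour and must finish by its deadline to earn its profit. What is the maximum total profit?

By profit: H(d4,71), B(d1,51), A(d3,48), E(d2,40), G(d4,38), C(d3,29), F(d2,23), D(d3,17)
H→slot 4; B→slot 1; A→slot 3; E→slot 2; G skipped; C skipped; F skipped; D skipped.
Profit = 51 + 40 + 48 + 71 = 210

210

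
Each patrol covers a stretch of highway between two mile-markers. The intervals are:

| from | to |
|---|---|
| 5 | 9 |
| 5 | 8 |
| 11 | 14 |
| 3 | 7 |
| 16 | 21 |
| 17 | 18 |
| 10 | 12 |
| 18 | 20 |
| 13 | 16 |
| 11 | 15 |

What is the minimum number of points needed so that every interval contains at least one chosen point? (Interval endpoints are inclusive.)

4

Sort by right endpoint; whenever an interval is uncovered, place a point at its right end.
Sorted: [3,7] [5,8] [5,9] [10,12] [11,14] [11,15] [13,16] [17,18] [18,20] [16,21]
{[3,7],[5,8],[5,9]} hit by 7; {[10,12],[11,14],[11,15]} hit by 12; {[13,16]} hit by 16; {[17,18],[18,20],[16,21]} hit by 18.
Points: 7, 12, 16, 18 (4 total).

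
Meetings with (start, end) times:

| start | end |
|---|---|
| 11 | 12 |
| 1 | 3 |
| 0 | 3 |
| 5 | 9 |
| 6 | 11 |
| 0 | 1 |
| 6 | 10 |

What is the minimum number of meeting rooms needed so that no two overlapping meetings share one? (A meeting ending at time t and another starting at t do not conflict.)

3

The answer is the maximum number of intervals overlapping at any instant.
Events (time:±→running): 0:+→1 0:+→2 1:-→1 1:+→2 3:-→1 3:-→0 5:+→1 6:+→2 6:+→3 … peak 3.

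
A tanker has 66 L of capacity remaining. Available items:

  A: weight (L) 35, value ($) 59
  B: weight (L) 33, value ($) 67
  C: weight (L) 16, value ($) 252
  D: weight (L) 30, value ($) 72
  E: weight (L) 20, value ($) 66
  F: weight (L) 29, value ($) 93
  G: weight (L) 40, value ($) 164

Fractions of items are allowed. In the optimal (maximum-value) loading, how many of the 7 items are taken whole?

Ratios (sorted): C 15.75, G 4.10, E 3.30, F 3.21, D 2.40, B 2.03, A 1.69
take C (16 @ 252); take G (40 @ 164); take 10/20 of E → 33.00. Capacity used 66/66.
2 item(s) taken whole; one partial (take 10/20 of E).

2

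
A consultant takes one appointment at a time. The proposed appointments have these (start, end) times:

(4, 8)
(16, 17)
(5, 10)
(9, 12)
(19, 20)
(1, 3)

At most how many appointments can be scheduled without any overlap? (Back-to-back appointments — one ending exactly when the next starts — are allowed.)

Greedy by earliest finish: after sorting by end time, pick each interval compatible with the last pick.
Sorted by end: (1,3)  (4,8)  (5,10)  (9,12)  (16,17)  (19,20)
take (1,3); take (4,8); take (9,12); take (16,17); take (19,20).
Selected 5 appointments.

5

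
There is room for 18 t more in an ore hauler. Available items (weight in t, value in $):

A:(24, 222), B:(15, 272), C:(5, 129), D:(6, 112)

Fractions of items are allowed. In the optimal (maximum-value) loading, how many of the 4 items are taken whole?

2

Sort by value per unit weight and fill in that order.
Ratios (sorted): C 25.80, D 18.67, B 18.13, A 9.25
take C (5 @ 129); take D (6 @ 112); take 7/15 of B → 126.93. Capacity used 18/18.
2 item(s) taken whole; one partial (take 7/15 of B).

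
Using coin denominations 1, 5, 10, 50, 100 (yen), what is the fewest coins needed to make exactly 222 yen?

Use the largest denomination that fits, subtract, and repeat.
222 − 2×100→22 − 2×10→2 − 2×1→0
Total coins = 2 + 2 + 2 = 6

6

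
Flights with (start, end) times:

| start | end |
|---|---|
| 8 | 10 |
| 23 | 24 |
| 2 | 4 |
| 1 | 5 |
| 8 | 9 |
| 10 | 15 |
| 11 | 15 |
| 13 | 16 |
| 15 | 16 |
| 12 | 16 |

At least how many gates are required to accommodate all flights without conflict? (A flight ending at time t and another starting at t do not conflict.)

4

Count concurrent intervals with a sweep; the peak is the room count.
starts: [1, 2, 8, 8, 10, 11, 12, 13, 15, 23]
ends:   [4, 5, 9, 10, 15, 15, 16, 16, 16, 24]
s1→1 s2→2 e4→1 e5→0 s8→1 s8→2 e9→1 e10→0 s10→1 s11→2 s12→3 s13→4  — peak 4.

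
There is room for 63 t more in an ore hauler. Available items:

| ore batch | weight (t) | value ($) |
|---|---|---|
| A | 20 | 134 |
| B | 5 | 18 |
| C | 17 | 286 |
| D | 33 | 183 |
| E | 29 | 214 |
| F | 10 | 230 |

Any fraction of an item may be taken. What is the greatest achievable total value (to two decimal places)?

Sort by value per unit weight and fill in that order.
Order: F (230/10=23.00) > C (286/17=16.82) > E (214/29=7.38) > A (134/20=6.70) > D (183/33=5.55) > B (18/5=3.60)
Fill: take F (10 @ 230) → take C (17 @ 286) → take E (29 @ 214) → take 7/20 of A → 46.90; 63/63 used.
Total value = 776.90

776.90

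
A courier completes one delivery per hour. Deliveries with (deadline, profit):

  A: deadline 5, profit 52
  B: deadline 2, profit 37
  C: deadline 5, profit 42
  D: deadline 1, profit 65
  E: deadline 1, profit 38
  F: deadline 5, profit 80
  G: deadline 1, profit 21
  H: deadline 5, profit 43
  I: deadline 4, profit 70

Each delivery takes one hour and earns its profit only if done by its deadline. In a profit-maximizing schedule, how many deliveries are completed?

Sort by profit descending; place each in the latest free slot ≤ its deadline.
Profit order: F=80 I=70 D=65 A=52 H=43 C=42 E=38 B=37 G=21
Assign: F→slot 5, I→slot 4, D→slot 1, A→slot 3, H→slot 2, C skipped, E skipped, B skipped, G skipped.
Slots: [1:D] [2:H] [3:A] [4:I] [5:F]
5 of 9 scheduled.

5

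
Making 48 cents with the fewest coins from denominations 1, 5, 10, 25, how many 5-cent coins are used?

Use the largest denomination that fits, subtract, and repeat.
48 − 1×25→23 − 2×10→3 − 3×1→0
Count of 5: 0

0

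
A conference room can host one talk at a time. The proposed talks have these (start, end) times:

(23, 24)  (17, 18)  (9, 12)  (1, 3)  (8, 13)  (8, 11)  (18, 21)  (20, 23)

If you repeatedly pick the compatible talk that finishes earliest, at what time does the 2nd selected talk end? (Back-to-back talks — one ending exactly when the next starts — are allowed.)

11

Sorted by end: (1,3)  (8,11)  (9,12)  (8,13)  (17,18)  (18,21)  (20,23)  (23,24)
take (1,3); take (8,11); take (17,18); take (18,21); take (23,24).
Selected: (1,3) (8,11) (17,18) (18,21) (23,24)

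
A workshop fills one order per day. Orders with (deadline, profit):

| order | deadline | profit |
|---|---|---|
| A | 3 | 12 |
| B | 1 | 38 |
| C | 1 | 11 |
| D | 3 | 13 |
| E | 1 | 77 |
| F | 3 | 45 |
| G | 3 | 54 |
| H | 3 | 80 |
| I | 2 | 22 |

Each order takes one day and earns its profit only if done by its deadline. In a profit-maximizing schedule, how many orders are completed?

Take jobs in profit order; each goes to the latest open slot no later than its deadline.
By profit: H(d3,80), E(d1,77), G(d3,54), F(d3,45), B(d1,38), I(d2,22), D(d3,13), A(d3,12), C(d1,11)
H→slot 3; E→slot 1; G→slot 2; F skipped; B skipped; I skipped; D skipped; A skipped; C skipped.
3 of 9 scheduled.

3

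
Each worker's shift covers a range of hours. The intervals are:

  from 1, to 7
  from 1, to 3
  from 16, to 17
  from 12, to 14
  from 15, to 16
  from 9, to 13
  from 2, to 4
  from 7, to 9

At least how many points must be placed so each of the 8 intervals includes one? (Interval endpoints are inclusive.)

4

Sorted: [1,3] [2,4] [1,7] [7,9] [9,13] [12,14] [15,16] [16,17]
{[1,3],[2,4],[1,7]} hit by 3; {[7,9],[9,13]} hit by 9; {[12,14]} hit by 14; {[15,16],[16,17]} hit by 16.
Points: 3, 9, 14, 16 (4 total).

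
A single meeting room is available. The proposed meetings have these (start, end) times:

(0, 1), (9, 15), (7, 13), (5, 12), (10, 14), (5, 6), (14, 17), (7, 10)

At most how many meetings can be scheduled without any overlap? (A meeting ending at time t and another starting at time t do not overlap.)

Sorted by end: (0,1)  (5,6)  (7,10)  (5,12)  (7,13)  (10,14)  (9,15)  (14,17)
take (0,1); take (5,6); take (7,10); skip (5,12); take (10,14); skip (9,15); take (14,17).
Selected 5 meetings.

5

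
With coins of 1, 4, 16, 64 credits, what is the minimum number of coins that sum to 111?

Greedy: take as many of the largest coin as possible, then repeat with the remainder.
111 = 1×64 + 2×16 + 3×4 + 3×1
Total coins = 1 + 2 + 3 + 3 = 9

9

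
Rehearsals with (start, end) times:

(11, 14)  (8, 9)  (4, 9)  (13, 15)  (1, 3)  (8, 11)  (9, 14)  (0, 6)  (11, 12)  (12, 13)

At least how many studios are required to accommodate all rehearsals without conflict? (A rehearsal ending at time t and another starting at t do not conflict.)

3

The answer is the maximum number of intervals overlapping at any instant.
Events (time:±→running): 0:+→1 1:+→2 3:-→1 4:+→2 6:-→1 8:+→2 8:+→3 … peak 3.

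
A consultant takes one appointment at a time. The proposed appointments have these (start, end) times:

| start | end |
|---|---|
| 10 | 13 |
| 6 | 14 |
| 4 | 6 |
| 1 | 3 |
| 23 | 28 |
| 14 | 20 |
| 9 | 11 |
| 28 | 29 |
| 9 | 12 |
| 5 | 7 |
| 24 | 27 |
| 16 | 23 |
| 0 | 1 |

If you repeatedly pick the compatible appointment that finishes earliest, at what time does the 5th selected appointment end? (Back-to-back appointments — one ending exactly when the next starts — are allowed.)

20

Greedy by earliest finish: after sorting by end time, pick each interval compatible with the last pick.
Sorted by end: (0,1)  (1,3)  (4,6)  (5,7)  (9,11)  (9,12)  (10,13)  (6,14)  (14,20)  (16,23)  (24,27)  (23,28)  (28,29)
take (0,1); take (1,3); take (4,6); skip (5,7); take (9,11); take (14,20); skip (16,23); take (24,27); take (28,29).
Selected: (0,1) (1,3) (4,6) (9,11) (14,20) (24,27) (28,29)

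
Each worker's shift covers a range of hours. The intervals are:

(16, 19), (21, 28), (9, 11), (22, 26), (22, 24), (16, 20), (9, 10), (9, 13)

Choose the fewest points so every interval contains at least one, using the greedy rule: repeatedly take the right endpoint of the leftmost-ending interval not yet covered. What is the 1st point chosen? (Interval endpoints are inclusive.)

10

Process intervals by earliest right end; each time one isn't hit yet, stab at its right endpoint.
By right end: [9,10]  [9,11]  [9,13]  [16,19]  [16,20]  [22,24]  [22,26]  [21,28]
[9,10] uncovered → point at 10; [16,19] uncovered → point at 19; [22,24] uncovered → point at 24.
Points: 10, 19, 24 (3 total).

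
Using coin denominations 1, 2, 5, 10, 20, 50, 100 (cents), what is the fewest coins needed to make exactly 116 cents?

Greedy: take as many of the largest coin as possible, then repeat with the remainder.
116 − 1×100→16 − 1×10→6 − 1×5→1 − 1×1→0
Total coins = 1 + 1 + 1 + 1 = 4

4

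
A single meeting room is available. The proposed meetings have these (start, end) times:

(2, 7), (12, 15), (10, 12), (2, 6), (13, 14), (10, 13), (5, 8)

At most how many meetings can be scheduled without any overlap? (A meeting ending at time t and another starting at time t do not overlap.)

3

Order by finish time; keep every interval that doesn't clash with the previous kept one.
By end time: (2,6), (2,7), (5,8), (10,12), (10,13), (13,14), (12,15).
Pick (2,6); next start ≥ 6 → (10,12); next start ≥ 12 → (13,14).
Selected 3 meetings.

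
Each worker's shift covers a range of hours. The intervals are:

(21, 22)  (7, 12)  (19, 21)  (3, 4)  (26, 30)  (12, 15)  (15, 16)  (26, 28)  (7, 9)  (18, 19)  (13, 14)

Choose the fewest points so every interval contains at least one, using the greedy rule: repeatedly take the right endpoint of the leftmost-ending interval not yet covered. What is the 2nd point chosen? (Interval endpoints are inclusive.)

9

Sort by right endpoint; whenever an interval is uncovered, place a point at its right end.
Sorted: [3,4] [7,9] [7,12] [13,14] [12,15] [15,16] [18,19] [19,21] [21,22] [26,28] [26,30]
{[3,4]} hit by 4; {[7,9],[7,12]} hit by 9; {[13,14],[12,15]} hit by 14; {[15,16]} hit by 16; {[18,19],[19,21]} hit by 19; {[21,22]} hit by 22; {[26,28],[26,30]} hit by 28.
Points: 4, 9, 14, 16, 19, 22, 28 (7 total).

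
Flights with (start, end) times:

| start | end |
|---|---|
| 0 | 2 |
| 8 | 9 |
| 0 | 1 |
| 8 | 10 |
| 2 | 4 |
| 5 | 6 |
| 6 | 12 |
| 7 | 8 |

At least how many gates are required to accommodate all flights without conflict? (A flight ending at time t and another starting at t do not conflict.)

The answer is the maximum number of intervals overlapping at any instant.
Events (time:±→running): 0:+→1 0:+→2 1:-→1 2:-→0 2:+→1 4:-→0 5:+→1 6:-→0 6:+→1 7:+→2 8:-→1 8:+→2 8:+→3 … peak 3.

3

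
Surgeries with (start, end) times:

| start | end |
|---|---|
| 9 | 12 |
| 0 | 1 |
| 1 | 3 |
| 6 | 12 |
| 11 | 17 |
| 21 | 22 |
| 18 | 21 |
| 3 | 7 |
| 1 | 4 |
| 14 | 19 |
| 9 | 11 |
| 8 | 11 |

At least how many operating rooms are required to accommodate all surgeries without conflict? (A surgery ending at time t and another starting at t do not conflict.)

4

Events (time:±→running): 0:+→1 1:-→0 1:+→1 1:+→2 3:-→1 3:+→2 4:-→1 6:+→2 7:-→1 8:+→2 9:+→3 9:+→4 … peak 4.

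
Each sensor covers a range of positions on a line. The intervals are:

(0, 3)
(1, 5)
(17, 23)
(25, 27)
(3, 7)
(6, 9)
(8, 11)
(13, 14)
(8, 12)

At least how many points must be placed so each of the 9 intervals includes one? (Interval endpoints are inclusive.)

5

Sorted: [0,3] [1,5] [3,7] [6,9] [8,11] [8,12] [13,14] [17,23] [25,27]
{[0,3],[1,5],[3,7]} hit by 3; {[6,9],[8,11],[8,12]} hit by 9; {[13,14]} hit by 14; {[17,23]} hit by 23; {[25,27]} hit by 27.
Points: 3, 9, 14, 23, 27 (5 total).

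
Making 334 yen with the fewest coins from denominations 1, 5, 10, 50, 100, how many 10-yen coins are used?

3

334 = 3×100 + 3×10 + 4×1
Count of 10: 3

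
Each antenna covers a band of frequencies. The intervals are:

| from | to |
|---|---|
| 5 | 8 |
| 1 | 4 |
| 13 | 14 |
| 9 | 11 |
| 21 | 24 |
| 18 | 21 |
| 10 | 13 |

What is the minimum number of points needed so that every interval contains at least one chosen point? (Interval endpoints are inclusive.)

5

Process intervals by earliest right end; each time one isn't hit yet, stab at its right endpoint.
Sorted: [1,4] [5,8] [9,11] [10,13] [13,14] [18,21] [21,24]
{[1,4]} hit by 4; {[5,8]} hit by 8; {[9,11],[10,13]} hit by 11; {[13,14]} hit by 14; {[18,21],[21,24]} hit by 21.
Points: 4, 8, 11, 14, 21 (5 total).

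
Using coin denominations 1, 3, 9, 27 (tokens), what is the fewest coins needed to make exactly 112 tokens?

112 = 4×27 + 1×3 + 1×1
Total coins = 4 + 1 + 1 = 6

6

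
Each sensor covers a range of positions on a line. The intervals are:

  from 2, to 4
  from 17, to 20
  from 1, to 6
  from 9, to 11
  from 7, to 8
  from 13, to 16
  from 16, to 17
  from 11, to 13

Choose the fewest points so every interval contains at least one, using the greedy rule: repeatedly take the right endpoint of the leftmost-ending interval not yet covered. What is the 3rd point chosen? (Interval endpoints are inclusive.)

11

By right end: [2,4]  [1,6]  [7,8]  [9,11]  [11,13]  [13,16]  [16,17]  [17,20]
[2,4] uncovered → point at 4; [7,8] uncovered → point at 8; [9,11] uncovered → point at 11; [13,16] uncovered → point at 16; [17,20] uncovered → point at 20.
Points: 4, 8, 11, 16, 20 (5 total).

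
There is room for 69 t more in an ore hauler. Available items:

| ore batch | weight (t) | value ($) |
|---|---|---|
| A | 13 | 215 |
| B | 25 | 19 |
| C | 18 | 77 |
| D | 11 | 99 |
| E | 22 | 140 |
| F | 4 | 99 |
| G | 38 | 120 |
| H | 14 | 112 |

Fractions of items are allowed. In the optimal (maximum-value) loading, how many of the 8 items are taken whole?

Greedy by value/weight ratio, highest first.
Order: F (99/4=24.75) > A (215/13=16.54) > D (99/11=9.00) > H (112/14=8.00) > E (140/22=6.36) > C (77/18=4.28) > G (120/38=3.16) > B (19/25=0.76)
Fill: take F (4 @ 99) → take A (13 @ 215) → take D (11 @ 99) → take H (14 @ 112) → take E (22 @ 140) → take 5/18 of C → 21.39; 69/69 used.
5 item(s) taken whole; one partial (take 5/18 of C).

5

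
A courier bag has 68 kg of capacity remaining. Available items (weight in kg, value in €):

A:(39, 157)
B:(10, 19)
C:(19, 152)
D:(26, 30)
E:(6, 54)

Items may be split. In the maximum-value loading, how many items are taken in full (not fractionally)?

3

Greedy by value/weight ratio, highest first.
Order: E (54/6=9.00) > C (152/19=8.00) > A (157/39=4.03) > B (19/10=1.90) > D (30/26=1.15)
Fill: take E (6 @ 54) → take C (19 @ 152) → take A (39 @ 157) → take 4/10 of B → 7.60; 68/68 used.
3 item(s) taken whole; one partial (take 4/10 of B).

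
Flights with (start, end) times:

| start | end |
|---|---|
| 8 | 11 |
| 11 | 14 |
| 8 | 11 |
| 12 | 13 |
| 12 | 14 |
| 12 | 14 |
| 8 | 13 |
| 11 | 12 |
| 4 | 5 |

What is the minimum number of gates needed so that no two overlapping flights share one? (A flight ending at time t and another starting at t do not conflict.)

starts: [4, 8, 8, 8, 11, 11, 12, 12, 12]
ends:   [5, 11, 11, 12, 13, 13, 14, 14, 14]
s4→1 e5→0 s8→1 s8→2 s8→3 e11→2 e11→1 s11→2 s11→3 e12→2 s12→3 s12→4 s12→5  — peak 5.

5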